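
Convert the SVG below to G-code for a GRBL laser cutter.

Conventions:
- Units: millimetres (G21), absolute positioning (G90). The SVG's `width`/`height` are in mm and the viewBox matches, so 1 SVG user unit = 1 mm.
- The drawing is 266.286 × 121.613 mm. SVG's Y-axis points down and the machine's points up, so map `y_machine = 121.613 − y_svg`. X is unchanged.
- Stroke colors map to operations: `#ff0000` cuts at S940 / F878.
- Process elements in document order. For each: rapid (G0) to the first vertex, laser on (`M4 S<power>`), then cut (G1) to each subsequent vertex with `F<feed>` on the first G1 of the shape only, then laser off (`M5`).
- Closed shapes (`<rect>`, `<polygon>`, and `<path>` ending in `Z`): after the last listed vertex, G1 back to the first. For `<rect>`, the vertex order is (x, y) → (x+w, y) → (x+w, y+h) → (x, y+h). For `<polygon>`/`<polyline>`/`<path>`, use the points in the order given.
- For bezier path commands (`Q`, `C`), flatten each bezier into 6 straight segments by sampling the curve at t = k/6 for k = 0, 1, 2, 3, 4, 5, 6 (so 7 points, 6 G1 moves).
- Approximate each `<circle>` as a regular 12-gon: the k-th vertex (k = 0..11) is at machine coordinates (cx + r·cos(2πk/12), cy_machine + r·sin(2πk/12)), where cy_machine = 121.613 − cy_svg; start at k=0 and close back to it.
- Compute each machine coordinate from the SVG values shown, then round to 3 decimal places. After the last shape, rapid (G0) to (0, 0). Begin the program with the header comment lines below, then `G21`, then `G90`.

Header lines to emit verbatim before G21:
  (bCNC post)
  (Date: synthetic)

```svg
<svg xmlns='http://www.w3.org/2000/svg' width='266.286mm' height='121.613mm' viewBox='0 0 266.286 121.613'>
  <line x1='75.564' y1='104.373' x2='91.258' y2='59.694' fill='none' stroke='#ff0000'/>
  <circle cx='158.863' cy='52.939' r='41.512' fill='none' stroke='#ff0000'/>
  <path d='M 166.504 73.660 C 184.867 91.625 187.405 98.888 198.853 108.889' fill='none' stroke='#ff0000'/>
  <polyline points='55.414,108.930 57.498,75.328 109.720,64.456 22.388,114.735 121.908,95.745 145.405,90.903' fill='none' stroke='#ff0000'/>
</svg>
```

1 u = 1 mm; y_m = 121.613 − y.

[1] `<line>` line segment, #ff0000→cut S940 F878: (75.564,17.240) → (91.258,61.919)

[2] `<circle>` circle, #ff0000→cut S940 F878: (200.375,68.674) → (194.813,89.430) → (179.619,104.624) → (158.863,110.186) → (138.107,104.624) → (122.913,89.430) → (117.351,68.674) → (122.913,47.918) → (138.107,32.724) → (158.863,27.162) → (179.619,32.724) → (194.813,47.918) → (200.375,68.674) (closed)

[3] `<path>` cubic bezier, #ff0000→cut S940 F878: (166.504,47.953) → (174.481,39.800) → (180.508,33.058) → (185.272,27.352) → (189.459,22.310) → (193.757,17.559) → (198.853,12.724)

[4] `<polyline>` open polyline, #ff0000→cut S940 F878: (55.414,12.683) → (57.498,46.285) → (109.720,57.157) → (22.388,6.878) → (121.908,25.868) → (145.405,30.710)

(bCNC post)
(Date: synthetic)
G21
G90
G0 X75.564 Y17.240
M4 S940
G1 X91.258 Y61.919 F878
M5
G0 X200.375 Y68.674
M4 S940
G1 X194.813 Y89.430 F878
G1 X179.619 Y104.624
G1 X158.863 Y110.186
G1 X138.107 Y104.624
G1 X122.913 Y89.430
G1 X117.351 Y68.674
G1 X122.913 Y47.918
G1 X138.107 Y32.724
G1 X158.863 Y27.162
G1 X179.619 Y32.724
G1 X194.813 Y47.918
G1 X200.375 Y68.674
M5
G0 X166.504 Y47.953
M4 S940
G1 X174.481 Y39.800 F878
G1 X180.508 Y33.058
G1 X185.272 Y27.352
G1 X189.459 Y22.310
G1 X193.757 Y17.559
G1 X198.853 Y12.724
M5
G0 X55.414 Y12.683
M4 S940
G1 X57.498 Y46.285 F878
G1 X109.720 Y57.157
G1 X22.388 Y6.878
G1 X121.908 Y25.868
G1 X145.405 Y30.710
M5
G0 X0.000 Y0.000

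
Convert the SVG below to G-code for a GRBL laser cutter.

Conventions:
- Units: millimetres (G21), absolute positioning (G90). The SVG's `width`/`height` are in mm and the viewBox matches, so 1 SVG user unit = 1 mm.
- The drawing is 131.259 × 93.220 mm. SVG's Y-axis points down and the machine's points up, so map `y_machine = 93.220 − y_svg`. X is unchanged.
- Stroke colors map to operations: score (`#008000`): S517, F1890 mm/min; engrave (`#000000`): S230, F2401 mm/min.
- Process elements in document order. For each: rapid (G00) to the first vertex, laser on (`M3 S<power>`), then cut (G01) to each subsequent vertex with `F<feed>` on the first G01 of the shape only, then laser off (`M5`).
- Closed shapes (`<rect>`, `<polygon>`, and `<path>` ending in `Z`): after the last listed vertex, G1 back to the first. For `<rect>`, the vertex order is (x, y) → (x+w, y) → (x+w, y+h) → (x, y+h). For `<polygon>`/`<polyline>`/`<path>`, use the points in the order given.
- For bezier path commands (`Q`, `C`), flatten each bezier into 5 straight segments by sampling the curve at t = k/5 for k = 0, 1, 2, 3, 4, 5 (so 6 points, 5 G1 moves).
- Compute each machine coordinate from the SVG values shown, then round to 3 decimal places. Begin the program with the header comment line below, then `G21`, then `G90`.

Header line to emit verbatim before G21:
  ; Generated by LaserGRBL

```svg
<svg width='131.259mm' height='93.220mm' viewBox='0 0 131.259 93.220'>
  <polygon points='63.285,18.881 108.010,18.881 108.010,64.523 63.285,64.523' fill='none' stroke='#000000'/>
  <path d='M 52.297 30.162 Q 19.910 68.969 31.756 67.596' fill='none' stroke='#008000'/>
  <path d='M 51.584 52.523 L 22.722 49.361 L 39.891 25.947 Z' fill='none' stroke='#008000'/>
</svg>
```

viewBox `0 0 131.259 93.220` with mm width/height → 1 unit = 1 mm. Flip: y_m = 93.220 − y_svg.

**Shape 1** — `<polygon>` rectangle, stroke `#000000` → engrave (S230, F2401). Machine vertices: (63.285,74.339) → (108.010,74.339) → (108.010,28.697) → (63.285,28.697) → (63.285,74.339). Closed: final G1 returns to the first vertex.

**Shape 2** — `<path>` quadratic bezier, stroke `#008000` → score (S517, F1890). Control points (SVG): P0=(52.297,30.162), P1=(19.910,68.969), P2=(31.756,67.596); sampled at t=k/5. Machine vertices: (52.297,63.058) → (41.112,49.142) → (33.465,38.441) → (29.356,30.954) → (28.787,26.682) → (31.756,25.624). Open path.

**Shape 3** — `<path>` regular polygon, stroke `#008000` → score (S517, F1890). Machine vertices: (51.584,40.697) → (22.722,43.859) → (39.891,67.273) → (51.584,40.697). Closed: final G1 returns to the first vertex.

; Generated by LaserGRBL
G21
G90
G00 X63.285 Y74.339
M3 S230
G01 X108.010 Y74.339 F2401
G01 X108.010 Y28.697
G01 X63.285 Y28.697
G01 X63.285 Y74.339
M5
G00 X52.297 Y63.058
M3 S517
G01 X41.112 Y49.142 F1890
G01 X33.465 Y38.441
G01 X29.356 Y30.954
G01 X28.787 Y26.682
G01 X31.756 Y25.624
M5
G00 X51.584 Y40.697
M3 S517
G01 X22.722 Y43.859 F1890
G01 X39.891 Y67.273
G01 X51.584 Y40.697
M5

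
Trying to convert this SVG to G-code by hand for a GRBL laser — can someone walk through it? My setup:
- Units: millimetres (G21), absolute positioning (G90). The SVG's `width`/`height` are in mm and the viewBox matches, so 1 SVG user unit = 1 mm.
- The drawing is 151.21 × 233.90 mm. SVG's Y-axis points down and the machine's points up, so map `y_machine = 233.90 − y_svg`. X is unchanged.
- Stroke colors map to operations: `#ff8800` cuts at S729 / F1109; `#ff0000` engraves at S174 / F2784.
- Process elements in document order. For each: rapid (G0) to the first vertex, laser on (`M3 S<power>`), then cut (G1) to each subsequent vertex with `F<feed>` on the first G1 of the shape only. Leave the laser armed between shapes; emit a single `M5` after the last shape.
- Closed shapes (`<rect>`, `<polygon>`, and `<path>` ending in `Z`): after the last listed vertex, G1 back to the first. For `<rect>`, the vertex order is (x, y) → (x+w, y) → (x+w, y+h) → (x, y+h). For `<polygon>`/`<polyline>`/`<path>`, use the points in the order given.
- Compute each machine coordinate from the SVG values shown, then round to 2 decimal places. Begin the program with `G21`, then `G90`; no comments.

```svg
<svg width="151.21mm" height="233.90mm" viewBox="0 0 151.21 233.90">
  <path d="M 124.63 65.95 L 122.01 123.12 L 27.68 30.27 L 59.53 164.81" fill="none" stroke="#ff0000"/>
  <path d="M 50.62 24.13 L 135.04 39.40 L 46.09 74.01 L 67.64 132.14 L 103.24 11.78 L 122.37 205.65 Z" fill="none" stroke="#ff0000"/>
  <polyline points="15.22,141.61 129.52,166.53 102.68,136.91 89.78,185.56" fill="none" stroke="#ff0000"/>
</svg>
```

G21
G90
G0 X124.63 Y167.95
M3 S174
G1 X122.01 Y110.78 F2784
G1 X27.68 Y203.63
G1 X59.53 Y69.09
G0 X50.62 Y209.77
M3 S174
G1 X135.04 Y194.50 F2784
G1 X46.09 Y159.89
G1 X67.64 Y101.76
G1 X103.24 Y222.12
G1 X122.37 Y28.25
G1 X50.62 Y209.77
G0 X15.22 Y92.29
M3 S174
G1 X129.52 Y67.37 F2784
G1 X102.68 Y96.99
G1 X89.78 Y48.34
M5

Since the viewBox matches the mm dimensions, user units are millimetres directly. The only transform is the Y-flip y_m = 233.90 − y_svg.

Shape 1 is a open polyline drawn with `<path>`. Its stroke #ff0000 means engrave at S174, F2784. After flipping Y the toolpath is (124.63,167.95) → (122.01,110.78) → (27.68,203.63) → (59.53,69.09).

Shape 2 is a closed polygon drawn with `<path>`. Its stroke #ff0000 means engrave at S174, F2784. After flipping Y the toolpath is (50.62,209.77) → (135.04,194.50) → (46.09,159.89) → (67.64,101.76) → (103.24,222.12) → (122.37,28.25) → (50.62,209.77), returning to the start.

Shape 3 is a open polyline drawn with `<polyline>`. Its stroke #ff0000 means engrave at S174, F2784. After flipping Y the toolpath is (15.22,92.29) → (129.52,67.37) → (102.68,96.99) → (89.78,48.34).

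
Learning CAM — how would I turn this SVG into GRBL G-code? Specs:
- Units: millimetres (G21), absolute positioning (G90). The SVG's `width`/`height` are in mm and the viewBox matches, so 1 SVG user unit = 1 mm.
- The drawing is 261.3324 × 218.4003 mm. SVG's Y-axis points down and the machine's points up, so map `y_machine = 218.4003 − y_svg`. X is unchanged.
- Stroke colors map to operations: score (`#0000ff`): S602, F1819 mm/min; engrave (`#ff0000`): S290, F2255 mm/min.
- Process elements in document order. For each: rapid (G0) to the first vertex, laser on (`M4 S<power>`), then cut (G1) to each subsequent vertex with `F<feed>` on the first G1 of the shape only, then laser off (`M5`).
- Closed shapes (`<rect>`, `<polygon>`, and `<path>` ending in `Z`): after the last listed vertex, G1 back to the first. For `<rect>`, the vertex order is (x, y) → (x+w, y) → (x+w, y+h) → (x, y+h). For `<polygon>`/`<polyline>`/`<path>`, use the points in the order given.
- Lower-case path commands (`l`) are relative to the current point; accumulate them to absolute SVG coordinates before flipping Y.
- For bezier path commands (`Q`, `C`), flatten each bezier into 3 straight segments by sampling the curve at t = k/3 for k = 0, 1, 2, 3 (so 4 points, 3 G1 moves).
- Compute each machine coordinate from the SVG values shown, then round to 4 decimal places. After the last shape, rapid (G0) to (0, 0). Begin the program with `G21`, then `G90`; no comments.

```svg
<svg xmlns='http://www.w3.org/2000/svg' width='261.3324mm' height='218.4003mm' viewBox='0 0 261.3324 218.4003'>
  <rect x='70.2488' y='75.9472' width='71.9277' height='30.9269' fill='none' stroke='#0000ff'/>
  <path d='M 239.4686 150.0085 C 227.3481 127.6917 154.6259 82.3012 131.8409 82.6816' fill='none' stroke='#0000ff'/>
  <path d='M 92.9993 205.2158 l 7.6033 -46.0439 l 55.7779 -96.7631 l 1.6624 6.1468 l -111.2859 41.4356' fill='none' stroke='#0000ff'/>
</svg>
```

G21
G90
G0 X70.2488 Y142.4531
M4 S602
G1 X142.1765 Y142.4531 F1819
G1 X142.1765 Y111.5262
G1 X70.2488 Y111.5262
G1 X70.2488 Y142.4531
M5
G0 X239.4686 Y68.3918
M4 S602
G1 X211.2416 Y95.8500 F1819
G1 X167.1776 Y123.3919
G1 X131.8409 Y135.7187
M5
G0 X92.9993 Y13.1845
M4 S602
G1 X100.6026 Y59.2284 F1819
G1 X156.3805 Y155.9915
G1 X158.0429 Y149.8447
G1 X46.7570 Y108.4091
M5
G0 X0.0000 Y0.0000

viewBox `0 0 261.3324 218.4003` with mm width/height → 1 unit = 1 mm. Flip: y_m = 218.4003 − y_svg.

**Shape 1** — `<rect>` rectangle, stroke `#0000ff` → score (S602, F1819). Machine vertices: (70.2488,142.4531) → (142.1765,142.4531) → (142.1765,111.5262) → (70.2488,111.5262) → (70.2488,142.4531). Closed: final G1 returns to the first vertex.

**Shape 2** — `<path>` cubic bezier, stroke `#0000ff` → score (S602, F1819). Control points (SVG): P0=(239.4686,150.0085), P1=(227.3481,127.6917), P2=(154.6259,82.3012), P3=(131.8409,82.6816); sampled at t=k/3. Machine vertices: (239.4686,68.3918) → (211.2416,95.8500) → (167.1776,123.3919) → (131.8409,135.7187). Open path.

**Shape 3** — `<path>` open polyline, stroke `#0000ff` → score (S602, F1819). Machine vertices: (92.9993,13.1845) → (100.6026,59.2284) → (156.3805,155.9915) → (158.0429,149.8447) → (46.7570,108.4091). Open path.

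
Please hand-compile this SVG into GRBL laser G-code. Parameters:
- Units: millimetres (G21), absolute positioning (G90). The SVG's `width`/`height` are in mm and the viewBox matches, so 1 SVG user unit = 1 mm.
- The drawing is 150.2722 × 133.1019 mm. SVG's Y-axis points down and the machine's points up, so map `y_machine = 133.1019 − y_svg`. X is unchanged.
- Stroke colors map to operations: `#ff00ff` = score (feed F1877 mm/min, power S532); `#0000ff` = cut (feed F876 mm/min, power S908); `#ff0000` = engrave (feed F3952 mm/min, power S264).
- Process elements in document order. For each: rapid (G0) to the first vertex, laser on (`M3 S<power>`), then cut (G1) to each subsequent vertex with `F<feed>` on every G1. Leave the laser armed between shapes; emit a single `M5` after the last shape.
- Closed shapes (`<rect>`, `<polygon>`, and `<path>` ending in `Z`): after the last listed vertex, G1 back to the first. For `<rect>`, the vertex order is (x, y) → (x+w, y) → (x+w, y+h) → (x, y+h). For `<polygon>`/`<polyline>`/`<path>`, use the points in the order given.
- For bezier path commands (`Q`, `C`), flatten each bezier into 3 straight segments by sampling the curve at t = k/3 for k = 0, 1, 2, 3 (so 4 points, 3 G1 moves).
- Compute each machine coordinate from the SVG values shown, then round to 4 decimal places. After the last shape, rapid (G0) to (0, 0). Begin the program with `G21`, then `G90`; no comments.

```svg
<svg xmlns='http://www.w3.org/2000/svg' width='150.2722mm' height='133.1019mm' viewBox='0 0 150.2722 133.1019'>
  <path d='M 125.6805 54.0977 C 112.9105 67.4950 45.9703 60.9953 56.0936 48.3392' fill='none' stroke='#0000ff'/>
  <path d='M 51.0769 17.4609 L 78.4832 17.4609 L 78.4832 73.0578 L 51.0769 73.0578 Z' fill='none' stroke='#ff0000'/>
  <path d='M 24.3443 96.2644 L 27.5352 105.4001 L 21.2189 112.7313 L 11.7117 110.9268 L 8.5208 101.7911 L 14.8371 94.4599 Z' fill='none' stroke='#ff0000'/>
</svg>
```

G21
G90
G0 X125.6805 Y79.0042
M3 S908
G1 X99.7143 Y71.7303 F876
G1 X66.7976 Y74.6676 F876
G1 X56.0936 Y84.7627 F876
G0 X51.0769 Y115.6410
M3 S264
G1 X78.4832 Y115.6410 F3952
G1 X78.4832 Y60.0441 F3952
G1 X51.0769 Y60.0441 F3952
G1 X51.0769 Y115.6410 F3952
G0 X24.3443 Y36.8375
M3 S264
G1 X27.5352 Y27.7018 F3952
G1 X21.2189 Y20.3706 F3952
G1 X11.7117 Y22.1751 F3952
G1 X8.5208 Y31.3108 F3952
G1 X14.8371 Y38.6420 F3952
G1 X24.3443 Y36.8375 F3952
M5
G0 X0.0000 Y0.0000

Since the viewBox matches the mm dimensions, user units are millimetres directly. The only transform is the Y-flip y_m = 133.1019 − y_svg.

Shape 1 is a cubic bezier drawn with `<path>`. Its stroke #0000ff means cut at S908, F876. After flipping Y the toolpath is (125.6805,79.0042) → (99.7143,71.7303) → (66.7976,74.6676) → (56.0936,84.7627).

Shape 2 is a rectangle drawn with `<path>`. Its stroke #ff0000 means engrave at S264, F3952. After flipping Y the toolpath is (51.0769,115.6410) → (78.4832,115.6410) → (78.4832,60.0441) → (51.0769,60.0441) → (51.0769,115.6410), returning to the start.

Shape 3 is a regular polygon drawn with `<path>`. Its stroke #ff0000 means engrave at S264, F3952. After flipping Y the toolpath is (24.3443,36.8375) → (27.5352,27.7018) → (21.2189,20.3706) → (11.7117,22.1751) → (8.5208,31.3108) → (14.8371,38.6420) → (24.3443,36.8375), returning to the start.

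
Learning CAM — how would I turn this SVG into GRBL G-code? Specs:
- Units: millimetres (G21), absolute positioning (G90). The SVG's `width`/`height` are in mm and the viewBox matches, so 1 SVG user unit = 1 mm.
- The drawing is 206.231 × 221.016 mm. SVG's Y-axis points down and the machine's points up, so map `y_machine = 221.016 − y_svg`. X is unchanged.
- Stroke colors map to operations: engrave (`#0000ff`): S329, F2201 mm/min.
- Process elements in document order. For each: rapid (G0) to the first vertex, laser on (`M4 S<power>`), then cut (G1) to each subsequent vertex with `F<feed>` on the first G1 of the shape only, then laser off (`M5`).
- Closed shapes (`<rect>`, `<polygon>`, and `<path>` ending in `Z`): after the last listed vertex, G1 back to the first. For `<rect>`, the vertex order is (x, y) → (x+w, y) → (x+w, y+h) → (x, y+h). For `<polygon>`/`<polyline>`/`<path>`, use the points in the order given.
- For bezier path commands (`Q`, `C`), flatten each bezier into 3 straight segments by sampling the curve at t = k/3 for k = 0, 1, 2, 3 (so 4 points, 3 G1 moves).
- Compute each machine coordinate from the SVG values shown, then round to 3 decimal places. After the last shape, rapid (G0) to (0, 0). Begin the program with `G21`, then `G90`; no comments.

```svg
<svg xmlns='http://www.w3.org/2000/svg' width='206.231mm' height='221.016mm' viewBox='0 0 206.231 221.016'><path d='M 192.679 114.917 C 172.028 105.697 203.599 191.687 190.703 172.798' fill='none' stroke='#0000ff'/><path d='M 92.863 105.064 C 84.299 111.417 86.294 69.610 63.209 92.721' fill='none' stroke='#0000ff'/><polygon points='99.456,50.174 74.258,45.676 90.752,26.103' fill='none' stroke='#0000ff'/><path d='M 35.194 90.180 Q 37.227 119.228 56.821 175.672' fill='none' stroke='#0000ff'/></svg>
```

G21
G90
G0 X192.679 Y106.099
M4 S329
G1 X185.854 Y90.993 F2201
G1 X192.358 Y56.878
G1 X190.703 Y48.218
M5
G0 X92.863 Y115.952
M4 S329
G1 X86.499 Y121.464 F2201
G1 X79.254 Y133.955
G1 X63.209 Y128.295
M5
G0 X99.456 Y170.842
M4 S329
G1 X74.258 Y175.340 F2201
G1 X90.752 Y194.913
G1 X99.456 Y170.842
M5
G0 X35.194 Y130.836
M4 S329
G1 X38.501 Y108.427 F2201
G1 X45.710 Y79.929
G1 X56.821 Y45.344
M5
G0 X0.000 Y0.000

Since the viewBox matches the mm dimensions, user units are millimetres directly. The only transform is the Y-flip y_m = 221.016 − y_svg.

Shape 1 is a cubic bezier drawn with `<path>`. Its stroke #0000ff means engrave at S329, F2201. After flipping Y the toolpath is (192.679,106.099) → (185.854,90.993) → (192.358,56.878) → (190.703,48.218).

Shape 2 is a cubic bezier drawn with `<path>`. Its stroke #0000ff means engrave at S329, F2201. After flipping Y the toolpath is (92.863,115.952) → (86.499,121.464) → (79.254,133.955) → (63.209,128.295).

Shape 3 is a regular polygon drawn with `<polygon>`. Its stroke #0000ff means engrave at S329, F2201. After flipping Y the toolpath is (99.456,170.842) → (74.258,175.340) → (90.752,194.913) → (99.456,170.842), returning to the start.

Shape 4 is a quadratic bezier drawn with `<path>`. Its stroke #0000ff means engrave at S329, F2201. After flipping Y the toolpath is (35.194,130.836) → (38.501,108.427) → (45.710,79.929) → (56.821,45.344).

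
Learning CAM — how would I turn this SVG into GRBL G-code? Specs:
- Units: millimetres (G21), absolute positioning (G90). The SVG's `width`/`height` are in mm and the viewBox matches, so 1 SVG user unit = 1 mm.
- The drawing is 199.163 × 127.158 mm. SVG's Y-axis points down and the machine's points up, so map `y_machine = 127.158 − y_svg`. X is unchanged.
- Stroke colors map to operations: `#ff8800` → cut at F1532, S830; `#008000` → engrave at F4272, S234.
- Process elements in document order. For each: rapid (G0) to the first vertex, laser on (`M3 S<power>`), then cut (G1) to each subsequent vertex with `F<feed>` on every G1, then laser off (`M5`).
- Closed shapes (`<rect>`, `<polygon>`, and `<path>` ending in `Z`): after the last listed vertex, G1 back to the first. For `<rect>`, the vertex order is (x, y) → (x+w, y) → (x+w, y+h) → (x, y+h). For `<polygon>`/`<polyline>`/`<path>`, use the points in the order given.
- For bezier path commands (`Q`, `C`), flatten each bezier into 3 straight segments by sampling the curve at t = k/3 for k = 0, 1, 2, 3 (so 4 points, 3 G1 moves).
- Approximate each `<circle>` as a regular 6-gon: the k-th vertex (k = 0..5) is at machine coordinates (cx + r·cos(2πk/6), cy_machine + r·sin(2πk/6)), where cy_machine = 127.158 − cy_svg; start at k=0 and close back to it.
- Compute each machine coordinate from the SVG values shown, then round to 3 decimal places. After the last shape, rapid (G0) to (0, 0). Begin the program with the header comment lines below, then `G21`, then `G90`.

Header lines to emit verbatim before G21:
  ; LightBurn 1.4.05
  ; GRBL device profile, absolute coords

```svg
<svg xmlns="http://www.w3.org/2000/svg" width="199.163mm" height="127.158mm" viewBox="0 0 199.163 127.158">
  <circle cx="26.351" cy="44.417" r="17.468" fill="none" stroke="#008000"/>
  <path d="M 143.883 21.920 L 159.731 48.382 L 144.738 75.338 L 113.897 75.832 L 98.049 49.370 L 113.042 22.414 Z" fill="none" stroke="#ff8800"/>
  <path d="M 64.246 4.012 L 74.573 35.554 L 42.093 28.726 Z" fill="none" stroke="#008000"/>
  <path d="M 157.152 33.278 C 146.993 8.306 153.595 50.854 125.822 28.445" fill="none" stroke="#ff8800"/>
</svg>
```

1 u = 1 mm; y_m = 127.158 − y.

[1] `<circle>` circle, #008000→engrave S234 F4272: (43.819,82.741) → (35.085,97.869) → (17.617,97.869) → (8.883,82.741) → (17.617,67.613) → (35.085,67.613) → (43.819,82.741) (closed)

[2] `<path>` regular polygon, #ff8800→cut S830 F1532: (143.883,105.238) → (159.731,78.776) → (144.738,51.820) → (113.897,51.326) → (98.049,77.788) → (113.042,104.744) → (143.883,105.238) (closed)

[3] `<path>` regular polygon, #008000→engrave S234 F4272: (64.246,123.146) → (74.573,91.604) → (42.093,98.432) → (64.246,123.146) (closed)

[4] `<path>` cubic bezier, #ff8800→cut S830 F1532: (157.152,93.880) → (150.686,101.252) → (144.031,93.050) → (125.822,98.713)

; LightBurn 1.4.05
; GRBL device profile, absolute coords
G21
G90
G0 X43.819 Y82.741
M3 S234
G1 X35.085 Y97.869 F4272
G1 X17.617 Y97.869 F4272
G1 X8.883 Y82.741 F4272
G1 X17.617 Y67.613 F4272
G1 X35.085 Y67.613 F4272
G1 X43.819 Y82.741 F4272
M5
G0 X143.883 Y105.238
M3 S830
G1 X159.731 Y78.776 F1532
G1 X144.738 Y51.820 F1532
G1 X113.897 Y51.326 F1532
G1 X98.049 Y77.788 F1532
G1 X113.042 Y104.744 F1532
G1 X143.883 Y105.238 F1532
M5
G0 X64.246 Y123.146
M3 S234
G1 X74.573 Y91.604 F4272
G1 X42.093 Y98.432 F4272
G1 X64.246 Y123.146 F4272
M5
G0 X157.152 Y93.880
M3 S830
G1 X150.686 Y101.252 F1532
G1 X144.031 Y93.050 F1532
G1 X125.822 Y98.713 F1532
M5
G0 X0.000 Y0.000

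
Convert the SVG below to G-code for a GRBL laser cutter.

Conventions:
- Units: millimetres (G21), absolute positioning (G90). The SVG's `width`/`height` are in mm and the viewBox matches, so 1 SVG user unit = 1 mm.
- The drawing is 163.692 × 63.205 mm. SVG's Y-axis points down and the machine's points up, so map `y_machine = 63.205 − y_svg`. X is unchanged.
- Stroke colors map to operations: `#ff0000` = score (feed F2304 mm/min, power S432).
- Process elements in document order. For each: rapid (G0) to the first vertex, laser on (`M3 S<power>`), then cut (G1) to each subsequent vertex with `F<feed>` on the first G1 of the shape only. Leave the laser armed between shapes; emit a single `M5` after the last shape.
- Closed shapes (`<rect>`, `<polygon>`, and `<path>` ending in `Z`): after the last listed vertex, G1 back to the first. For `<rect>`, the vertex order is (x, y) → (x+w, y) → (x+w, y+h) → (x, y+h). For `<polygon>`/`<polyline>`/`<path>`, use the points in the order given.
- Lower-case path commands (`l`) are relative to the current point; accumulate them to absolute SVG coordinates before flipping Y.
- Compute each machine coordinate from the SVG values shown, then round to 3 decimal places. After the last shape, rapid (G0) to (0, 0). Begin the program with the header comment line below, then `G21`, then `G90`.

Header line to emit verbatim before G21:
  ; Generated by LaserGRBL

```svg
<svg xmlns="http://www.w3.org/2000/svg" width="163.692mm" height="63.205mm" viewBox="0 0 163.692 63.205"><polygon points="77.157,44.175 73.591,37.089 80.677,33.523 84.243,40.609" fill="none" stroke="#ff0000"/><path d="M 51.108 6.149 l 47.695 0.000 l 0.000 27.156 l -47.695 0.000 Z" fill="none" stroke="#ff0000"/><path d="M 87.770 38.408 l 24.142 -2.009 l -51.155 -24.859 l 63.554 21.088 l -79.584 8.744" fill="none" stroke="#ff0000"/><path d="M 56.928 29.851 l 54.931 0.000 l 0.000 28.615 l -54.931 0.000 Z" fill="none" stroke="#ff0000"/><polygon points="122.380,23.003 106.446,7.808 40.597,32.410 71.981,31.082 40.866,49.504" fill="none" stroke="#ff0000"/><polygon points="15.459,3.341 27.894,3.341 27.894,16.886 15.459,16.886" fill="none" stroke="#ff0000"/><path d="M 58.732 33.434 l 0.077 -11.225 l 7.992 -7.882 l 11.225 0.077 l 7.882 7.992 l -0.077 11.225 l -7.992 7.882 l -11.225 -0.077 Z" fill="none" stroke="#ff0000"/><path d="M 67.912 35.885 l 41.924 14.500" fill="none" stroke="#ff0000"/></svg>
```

1 u = 1 mm; y_m = 63.205 − y.

[1] `<polygon>` regular polygon, #ff0000→score S432 F2304: (77.157,19.030) → (73.591,26.116) → (80.677,29.682) → (84.243,22.596) → (77.157,19.030) (closed)

[2] `<path>` rectangle, #ff0000→score S432 F2304: (51.108,57.056) → (98.803,57.056) → (98.803,29.900) → (51.108,29.900) → (51.108,57.056) (closed)

[3] `<path>` open polyline, #ff0000→score S432 F2304: (87.770,24.797) → (111.912,26.806) → (60.757,51.665) → (124.311,30.577) → (44.727,21.833)

[4] `<path>` rectangle, #ff0000→score S432 F2304: (56.928,33.354) → (111.859,33.354) → (111.859,4.739) → (56.928,4.739) → (56.928,33.354) (closed)

[5] `<polygon>` closed polygon, #ff0000→score S432 F2304: (122.380,40.202) → (106.446,55.397) → (40.597,30.795) → (71.981,32.123) → (40.866,13.701) → (122.380,40.202) (closed)

[6] `<polygon>` rectangle, #ff0000→score S432 F2304: (15.459,59.864) → (27.894,59.864) → (27.894,46.319) → (15.459,46.319) → (15.459,59.864) (closed)

[7] `<path>` regular polygon, #ff0000→score S432 F2304: (58.732,29.771) → (58.809,40.996) → (66.801,48.878) → (78.026,48.801) → (85.908,40.809) → (85.831,29.584) → (77.839,21.702) → (66.614,21.779) → (58.732,29.771) (closed)

[8] `<path>` line segment, #ff0000→score S432 F2304: (67.912,27.320) → (109.836,12.820)

; Generated by LaserGRBL
G21
G90
G0 X77.157 Y19.030
M3 S432
G1 X73.591 Y26.116 F2304
G1 X80.677 Y29.682
G1 X84.243 Y22.596
G1 X77.157 Y19.030
G0 X51.108 Y57.056
M3 S432
G1 X98.803 Y57.056 F2304
G1 X98.803 Y29.900
G1 X51.108 Y29.900
G1 X51.108 Y57.056
G0 X87.770 Y24.797
M3 S432
G1 X111.912 Y26.806 F2304
G1 X60.757 Y51.665
G1 X124.311 Y30.577
G1 X44.727 Y21.833
G0 X56.928 Y33.354
M3 S432
G1 X111.859 Y33.354 F2304
G1 X111.859 Y4.739
G1 X56.928 Y4.739
G1 X56.928 Y33.354
G0 X122.380 Y40.202
M3 S432
G1 X106.446 Y55.397 F2304
G1 X40.597 Y30.795
G1 X71.981 Y32.123
G1 X40.866 Y13.701
G1 X122.380 Y40.202
G0 X15.459 Y59.864
M3 S432
G1 X27.894 Y59.864 F2304
G1 X27.894 Y46.319
G1 X15.459 Y46.319
G1 X15.459 Y59.864
G0 X58.732 Y29.771
M3 S432
G1 X58.809 Y40.996 F2304
G1 X66.801 Y48.878
G1 X78.026 Y48.801
G1 X85.908 Y40.809
G1 X85.831 Y29.584
G1 X77.839 Y21.702
G1 X66.614 Y21.779
G1 X58.732 Y29.771
G0 X67.912 Y27.320
M3 S432
G1 X109.836 Y12.820 F2304
M5
G0 X0.000 Y0.000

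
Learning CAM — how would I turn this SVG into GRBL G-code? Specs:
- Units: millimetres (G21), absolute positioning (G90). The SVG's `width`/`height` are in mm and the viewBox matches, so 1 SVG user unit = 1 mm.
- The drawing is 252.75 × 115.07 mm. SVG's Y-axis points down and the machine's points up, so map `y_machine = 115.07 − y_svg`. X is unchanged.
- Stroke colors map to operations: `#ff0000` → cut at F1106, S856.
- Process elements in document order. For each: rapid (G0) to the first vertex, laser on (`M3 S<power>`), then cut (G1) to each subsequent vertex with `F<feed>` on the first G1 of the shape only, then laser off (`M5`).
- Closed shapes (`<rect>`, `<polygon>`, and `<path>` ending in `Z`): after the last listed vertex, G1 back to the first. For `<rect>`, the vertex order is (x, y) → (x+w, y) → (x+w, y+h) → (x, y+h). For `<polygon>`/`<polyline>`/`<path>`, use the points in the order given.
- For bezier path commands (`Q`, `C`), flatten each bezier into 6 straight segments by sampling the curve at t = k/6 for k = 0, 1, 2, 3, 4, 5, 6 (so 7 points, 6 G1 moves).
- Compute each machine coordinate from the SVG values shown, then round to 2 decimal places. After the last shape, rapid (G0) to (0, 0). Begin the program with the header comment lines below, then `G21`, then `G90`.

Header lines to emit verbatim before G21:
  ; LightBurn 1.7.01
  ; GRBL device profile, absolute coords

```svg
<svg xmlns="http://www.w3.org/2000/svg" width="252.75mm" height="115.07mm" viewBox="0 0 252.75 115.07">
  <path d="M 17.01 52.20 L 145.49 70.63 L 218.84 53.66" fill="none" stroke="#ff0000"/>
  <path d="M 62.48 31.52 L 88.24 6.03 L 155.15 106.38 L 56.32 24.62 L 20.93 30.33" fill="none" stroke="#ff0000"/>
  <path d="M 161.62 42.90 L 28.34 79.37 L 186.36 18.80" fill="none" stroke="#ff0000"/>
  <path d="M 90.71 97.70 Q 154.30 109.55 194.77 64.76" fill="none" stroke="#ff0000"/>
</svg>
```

; LightBurn 1.7.01
; GRBL device profile, absolute coords
G21
G90
G0 X17.01 Y62.87
M3 S856
G1 X145.49 Y44.44 F1106
G1 X218.84 Y61.41
M5
G0 X62.48 Y83.55
M3 S856
G1 X88.24 Y109.04 F1106
G1 X155.15 Y8.69
G1 X56.32 Y90.45
G1 X20.93 Y84.74
M5
G0 X161.62 Y72.17
M3 S856
G1 X28.34 Y35.70 F1106
G1 X186.36 Y96.27
M5
G0 X90.71 Y17.37
M3 S856
G1 X111.26 Y14.99 F1106
G1 X130.53 Y15.76
G1 X148.52 Y19.68
G1 X165.22 Y26.74
G1 X180.64 Y36.95
G1 X194.77 Y50.31
M5
G0 X0.00 Y0.00

viewBox `0 0 252.75 115.07` with mm width/height → 1 unit = 1 mm. Flip: y_m = 115.07 − y_svg.

**Shape 1** — `<path>` open polyline, stroke `#ff0000` → cut (S856, F1106). Machine vertices: (17.01,62.87) → (145.49,44.44) → (218.84,61.41). Open path.

**Shape 2** — `<path>` open polyline, stroke `#ff0000` → cut (S856, F1106). Machine vertices: (62.48,83.55) → (88.24,109.04) → (155.15,8.69) → (56.32,90.45) → (20.93,84.74). Open path.

**Shape 3** — `<path>` open polyline, stroke `#ff0000` → cut (S856, F1106). Machine vertices: (161.62,72.17) → (28.34,35.70) → (186.36,96.27). Open path.

**Shape 4** — `<path>` quadratic bezier, stroke `#ff0000` → cut (S856, F1106). Control points (SVG): P0=(90.71,97.70), P1=(154.30,109.55), P2=(194.77,64.76); sampled at t=k/6. Machine vertices: (90.71,17.37) → (111.26,14.99) → (130.53,15.76) → (148.52,19.68) → (165.22,26.74) → (180.64,36.95) → (194.77,50.31). Open path.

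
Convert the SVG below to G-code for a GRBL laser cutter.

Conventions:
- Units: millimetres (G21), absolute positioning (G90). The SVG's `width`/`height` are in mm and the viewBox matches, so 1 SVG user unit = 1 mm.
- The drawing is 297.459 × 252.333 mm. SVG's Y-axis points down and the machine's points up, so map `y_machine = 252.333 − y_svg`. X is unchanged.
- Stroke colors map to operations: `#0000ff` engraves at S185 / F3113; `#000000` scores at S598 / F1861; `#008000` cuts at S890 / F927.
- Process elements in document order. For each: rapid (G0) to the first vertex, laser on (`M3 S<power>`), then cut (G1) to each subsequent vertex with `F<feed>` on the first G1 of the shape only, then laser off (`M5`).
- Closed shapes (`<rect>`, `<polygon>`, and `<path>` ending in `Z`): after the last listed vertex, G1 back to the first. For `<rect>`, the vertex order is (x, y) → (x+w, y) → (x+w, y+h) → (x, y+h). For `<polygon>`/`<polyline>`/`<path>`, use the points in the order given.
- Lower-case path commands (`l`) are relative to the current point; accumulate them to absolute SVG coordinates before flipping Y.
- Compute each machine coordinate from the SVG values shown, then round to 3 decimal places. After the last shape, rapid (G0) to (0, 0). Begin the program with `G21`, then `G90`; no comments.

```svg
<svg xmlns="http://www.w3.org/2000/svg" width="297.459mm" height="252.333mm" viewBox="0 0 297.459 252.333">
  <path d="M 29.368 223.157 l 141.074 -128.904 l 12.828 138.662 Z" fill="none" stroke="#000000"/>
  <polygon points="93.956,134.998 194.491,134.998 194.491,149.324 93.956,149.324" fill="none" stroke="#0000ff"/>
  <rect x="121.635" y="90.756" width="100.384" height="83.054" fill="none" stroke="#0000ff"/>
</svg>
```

viewBox `0 0 297.459 252.333` with mm width/height → 1 unit = 1 mm. Flip: y_m = 252.333 − y_svg.

**Shape 1** — `<path>` closed polygon, stroke `#000000` → score (S598, F1861). Machine vertices: (29.368,29.176) → (170.442,158.080) → (183.270,19.418) → (29.368,29.176). Closed: final G1 returns to the first vertex.

**Shape 2** — `<polygon>` rectangle, stroke `#0000ff` → engrave (S185, F3113). Machine vertices: (93.956,117.335) → (194.491,117.335) → (194.491,103.009) → (93.956,103.009) → (93.956,117.335). Closed: final G1 returns to the first vertex.

**Shape 3** — `<rect>` rectangle, stroke `#0000ff` → engrave (S185, F3113). Machine vertices: (121.635,161.577) → (222.019,161.577) → (222.019,78.523) → (121.635,78.523) → (121.635,161.577). Closed: final G1 returns to the first vertex.

G21
G90
G0 X29.368 Y29.176
M3 S598
G1 X170.442 Y158.080 F1861
G1 X183.270 Y19.418
G1 X29.368 Y29.176
M5
G0 X93.956 Y117.335
M3 S185
G1 X194.491 Y117.335 F3113
G1 X194.491 Y103.009
G1 X93.956 Y103.009
G1 X93.956 Y117.335
M5
G0 X121.635 Y161.577
M3 S185
G1 X222.019 Y161.577 F3113
G1 X222.019 Y78.523
G1 X121.635 Y78.523
G1 X121.635 Y161.577
M5
G0 X0.000 Y0.000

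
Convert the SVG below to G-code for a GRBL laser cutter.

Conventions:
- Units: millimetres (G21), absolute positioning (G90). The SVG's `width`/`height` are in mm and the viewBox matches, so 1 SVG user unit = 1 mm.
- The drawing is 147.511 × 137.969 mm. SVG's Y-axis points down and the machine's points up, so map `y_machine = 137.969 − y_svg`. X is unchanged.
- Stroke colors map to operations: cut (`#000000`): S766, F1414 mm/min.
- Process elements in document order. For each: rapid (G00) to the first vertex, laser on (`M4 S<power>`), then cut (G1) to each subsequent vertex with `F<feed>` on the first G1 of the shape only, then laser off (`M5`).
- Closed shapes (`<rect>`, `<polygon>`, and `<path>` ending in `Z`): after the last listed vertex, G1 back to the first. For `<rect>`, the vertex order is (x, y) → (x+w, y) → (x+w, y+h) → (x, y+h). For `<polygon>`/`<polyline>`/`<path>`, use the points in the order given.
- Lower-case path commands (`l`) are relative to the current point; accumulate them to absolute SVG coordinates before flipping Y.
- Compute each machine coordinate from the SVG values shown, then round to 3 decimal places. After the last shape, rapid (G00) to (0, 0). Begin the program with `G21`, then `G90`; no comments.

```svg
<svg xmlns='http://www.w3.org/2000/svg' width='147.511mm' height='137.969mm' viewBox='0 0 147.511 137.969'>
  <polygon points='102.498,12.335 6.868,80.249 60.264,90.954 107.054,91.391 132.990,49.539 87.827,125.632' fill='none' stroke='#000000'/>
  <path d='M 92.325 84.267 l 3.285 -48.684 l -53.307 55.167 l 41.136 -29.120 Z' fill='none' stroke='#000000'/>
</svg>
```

G21
G90
G00 X102.498 Y125.634
M4 S766
G1 X6.868 Y57.720 F1414
G1 X60.264 Y47.015
G1 X107.054 Y46.578
G1 X132.990 Y88.430
G1 X87.827 Y12.337
G1 X102.498 Y125.634
M5
G00 X92.325 Y53.702
M4 S766
G1 X95.610 Y102.386 F1414
G1 X42.303 Y47.219
G1 X83.439 Y76.339
G1 X92.325 Y53.702
M5
G00 X0.000 Y0.000

Since the viewBox matches the mm dimensions, user units are millimetres directly. The only transform is the Y-flip y_m = 137.969 − y_svg.

Shape 1 is a closed polygon drawn with `<polygon>`. Its stroke #000000 means cut at S766, F1414. After flipping Y the toolpath is (102.498,125.634) → (6.868,57.720) → (60.264,47.015) → (107.054,46.578) → (132.990,88.430) → (87.827,12.337) → (102.498,125.634), returning to the start.

Shape 2 is a closed polygon drawn with `<path>`. Its stroke #000000 means cut at S766, F1414. After flipping Y the toolpath is (92.325,53.702) → (95.610,102.386) → (42.303,47.219) → (83.439,76.339) → (92.325,53.702), returning to the start.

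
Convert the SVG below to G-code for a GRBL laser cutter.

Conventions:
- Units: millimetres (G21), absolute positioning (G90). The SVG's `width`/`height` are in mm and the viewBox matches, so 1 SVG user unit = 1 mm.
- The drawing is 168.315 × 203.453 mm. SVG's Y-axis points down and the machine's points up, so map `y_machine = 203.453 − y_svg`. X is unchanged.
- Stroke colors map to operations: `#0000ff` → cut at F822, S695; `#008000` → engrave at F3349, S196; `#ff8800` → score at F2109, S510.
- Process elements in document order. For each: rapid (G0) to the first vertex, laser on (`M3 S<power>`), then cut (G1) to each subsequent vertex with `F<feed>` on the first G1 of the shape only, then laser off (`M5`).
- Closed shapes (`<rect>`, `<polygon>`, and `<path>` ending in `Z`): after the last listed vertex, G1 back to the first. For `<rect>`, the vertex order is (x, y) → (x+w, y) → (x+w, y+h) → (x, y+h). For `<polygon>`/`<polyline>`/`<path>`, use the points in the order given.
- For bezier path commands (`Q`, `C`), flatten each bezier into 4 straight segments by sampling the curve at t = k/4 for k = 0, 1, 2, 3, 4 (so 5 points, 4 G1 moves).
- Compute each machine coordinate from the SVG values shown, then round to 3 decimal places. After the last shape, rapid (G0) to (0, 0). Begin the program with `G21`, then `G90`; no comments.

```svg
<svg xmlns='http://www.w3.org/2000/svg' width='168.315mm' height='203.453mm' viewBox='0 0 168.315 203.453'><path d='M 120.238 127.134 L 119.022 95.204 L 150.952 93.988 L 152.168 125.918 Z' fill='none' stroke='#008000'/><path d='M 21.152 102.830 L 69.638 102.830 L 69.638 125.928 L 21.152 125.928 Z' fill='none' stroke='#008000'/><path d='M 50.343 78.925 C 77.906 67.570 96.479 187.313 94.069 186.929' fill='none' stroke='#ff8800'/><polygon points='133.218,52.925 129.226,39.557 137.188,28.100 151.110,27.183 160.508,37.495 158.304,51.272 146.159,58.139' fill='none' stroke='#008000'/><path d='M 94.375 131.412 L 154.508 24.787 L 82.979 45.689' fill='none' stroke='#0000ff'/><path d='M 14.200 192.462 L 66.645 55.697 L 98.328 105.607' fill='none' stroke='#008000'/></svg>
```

Since the viewBox matches the mm dimensions, user units are millimetres directly. The only transform is the Y-flip y_m = 203.453 − y_svg.

Shape 1 is a regular polygon drawn with `<path>`. Its stroke #008000 means engrave at S196, F3349. After flipping Y the toolpath is (120.238,76.319) → (119.022,108.249) → (150.952,109.465) → (152.168,77.535) → (120.238,76.319), returning to the start.

Shape 2 is a rectangle drawn with `<path>`. Its stroke #008000 means engrave at S196, F3349. After flipping Y the toolpath is (21.152,100.623) → (69.638,100.623) → (69.638,77.525) → (21.152,77.525) → (21.152,100.623), returning to the start.

Shape 3 is a cubic bezier drawn with `<path>`. Its stroke #ff8800 means score at S510, F2109. After flipping Y the toolpath is (50.343,124.528) → (69.142,112.389) → (83.446,74.640) → (92.130,34.834) → (94.069,16.524).

Shape 4 is a regular polygon drawn with `<polygon>`. Its stroke #008000 means engrave at S196, F3349. After flipping Y the toolpath is (133.218,150.528) → (129.226,163.896) → (137.188,175.353) → (151.110,176.270) → (160.508,165.958) → (158.304,152.181) → (146.159,145.314) → (133.218,150.528), returning to the start.

Shape 5 is a open polyline drawn with `<path>`. Its stroke #0000ff means cut at S695, F822. After flipping Y the toolpath is (94.375,72.041) → (154.508,178.666) → (82.979,157.764).

Shape 6 is a open polyline drawn with `<path>`. Its stroke #008000 means engrave at S196, F3349. After flipping Y the toolpath is (14.200,10.991) → (66.645,147.756) → (98.328,97.846).

G21
G90
G0 X120.238 Y76.319
M3 S196
G1 X119.022 Y108.249 F3349
G1 X150.952 Y109.465
G1 X152.168 Y77.535
G1 X120.238 Y76.319
M5
G0 X21.152 Y100.623
M3 S196
G1 X69.638 Y100.623 F3349
G1 X69.638 Y77.525
G1 X21.152 Y77.525
G1 X21.152 Y100.623
M5
G0 X50.343 Y124.528
M3 S510
G1 X69.142 Y112.389 F2109
G1 X83.446 Y74.640
G1 X92.130 Y34.834
G1 X94.069 Y16.524
M5
G0 X133.218 Y150.528
M3 S196
G1 X129.226 Y163.896 F3349
G1 X137.188 Y175.353
G1 X151.110 Y176.270
G1 X160.508 Y165.958
G1 X158.304 Y152.181
G1 X146.159 Y145.314
G1 X133.218 Y150.528
M5
G0 X94.375 Y72.041
M3 S695
G1 X154.508 Y178.666 F822
G1 X82.979 Y157.764
M5
G0 X14.200 Y10.991
M3 S196
G1 X66.645 Y147.756 F3349
G1 X98.328 Y97.846
M5
G0 X0.000 Y0.000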